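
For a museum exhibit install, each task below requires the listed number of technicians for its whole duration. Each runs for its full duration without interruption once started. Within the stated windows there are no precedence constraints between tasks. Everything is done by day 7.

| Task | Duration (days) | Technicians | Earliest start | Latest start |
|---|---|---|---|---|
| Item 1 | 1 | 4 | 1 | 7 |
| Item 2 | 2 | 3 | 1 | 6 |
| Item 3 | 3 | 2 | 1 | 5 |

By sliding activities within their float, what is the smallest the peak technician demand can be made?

4

Early-start (Item 1@1, Item 2@1, Item 3@1) gives peak 9: d1:9  d2:5  d3:2  d4:0  d5:0  d6:0  d7:0.
Shift Item 2→2, Item 3→4.
Schedule Item 1@1, Item 2@2, Item 3@4: d1:4  d2:3  d3:3  d4:2  d5:2  d6:2  d7:0 — peak 4.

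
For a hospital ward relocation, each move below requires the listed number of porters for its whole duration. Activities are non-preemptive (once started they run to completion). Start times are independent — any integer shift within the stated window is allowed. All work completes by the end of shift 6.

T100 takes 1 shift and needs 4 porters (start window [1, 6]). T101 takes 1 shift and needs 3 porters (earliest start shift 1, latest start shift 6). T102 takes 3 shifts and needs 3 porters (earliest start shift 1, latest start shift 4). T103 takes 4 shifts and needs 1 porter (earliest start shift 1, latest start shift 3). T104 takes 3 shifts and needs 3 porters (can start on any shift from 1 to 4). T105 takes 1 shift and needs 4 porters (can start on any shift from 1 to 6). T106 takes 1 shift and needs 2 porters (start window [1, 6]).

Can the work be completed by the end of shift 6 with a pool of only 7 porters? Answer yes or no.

yes

Schedule T100@1, T101@1, T102@2, T103@2, T104@2, T105@5, T106@5: s1:7  s2:7  s3:7  s4:7  s5:7  s6:0 — peak 7 ≤ 7.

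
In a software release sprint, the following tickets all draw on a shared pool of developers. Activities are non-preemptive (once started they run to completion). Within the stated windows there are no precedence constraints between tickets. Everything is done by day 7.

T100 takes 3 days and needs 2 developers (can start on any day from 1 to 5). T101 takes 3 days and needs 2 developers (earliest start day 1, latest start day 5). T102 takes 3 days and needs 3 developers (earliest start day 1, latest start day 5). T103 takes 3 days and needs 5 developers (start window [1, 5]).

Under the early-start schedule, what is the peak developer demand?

12

Early-start schedule: T100@1, T101@1, T102@1, T103@1.
Load per day: day 1: 12, day 2: 12, day 3: 12, day 4: 0, day 5: 0, day 6: 0, day 7: 0.
Peak is 12.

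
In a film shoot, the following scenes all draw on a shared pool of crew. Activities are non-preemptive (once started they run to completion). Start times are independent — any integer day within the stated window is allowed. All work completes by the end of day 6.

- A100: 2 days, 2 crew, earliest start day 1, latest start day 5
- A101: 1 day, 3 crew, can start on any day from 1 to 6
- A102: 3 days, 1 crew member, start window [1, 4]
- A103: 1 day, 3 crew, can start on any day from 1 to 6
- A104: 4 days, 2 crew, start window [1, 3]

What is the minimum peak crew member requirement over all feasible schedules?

Early-start (A100@1, A101@1, A102@1, A103@1, A104@1) gives peak 11: d1:11  d2:5  d3:3  d4:2  d5:0  d6:0.
Shift A101→5, A102→3, A103→6.
Schedule A100@1, A101@5, A102@3, A103@6, A104@1: d1:4  d2:4  d3:3  d4:3  d5:4  d6:3 — peak 4.
Total crew member-days = 21 over 6 days ⇒ peak ≥ ⌈21/6⌉ = 4, so 4 is optimal.

4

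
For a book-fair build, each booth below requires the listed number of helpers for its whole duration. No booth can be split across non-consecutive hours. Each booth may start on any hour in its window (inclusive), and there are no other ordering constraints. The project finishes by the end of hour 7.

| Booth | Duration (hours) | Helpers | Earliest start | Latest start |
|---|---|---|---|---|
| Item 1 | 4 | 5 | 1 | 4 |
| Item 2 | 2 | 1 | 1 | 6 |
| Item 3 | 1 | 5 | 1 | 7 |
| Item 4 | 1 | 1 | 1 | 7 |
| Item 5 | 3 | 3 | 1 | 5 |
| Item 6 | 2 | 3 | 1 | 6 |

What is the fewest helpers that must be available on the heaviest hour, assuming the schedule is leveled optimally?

Early-start (Item 1@1, Item 2@1, Item 3@1, Item 4@1, Item 5@1, Item 6@1) gives peak 18: h1:18  h2:12  h3:8  h4:5  h5:0  h6:0  h7:0.
Shift Item 3→5, Item 5→3, Item 6→6.
Schedule Item 1@1, Item 2@1, Item 3@5, Item 4@1, Item 5@3, Item 6@6: h1:7  h2:6  h3:8  h4:8  h5:8  h6:3  h7:3 — peak 8.

8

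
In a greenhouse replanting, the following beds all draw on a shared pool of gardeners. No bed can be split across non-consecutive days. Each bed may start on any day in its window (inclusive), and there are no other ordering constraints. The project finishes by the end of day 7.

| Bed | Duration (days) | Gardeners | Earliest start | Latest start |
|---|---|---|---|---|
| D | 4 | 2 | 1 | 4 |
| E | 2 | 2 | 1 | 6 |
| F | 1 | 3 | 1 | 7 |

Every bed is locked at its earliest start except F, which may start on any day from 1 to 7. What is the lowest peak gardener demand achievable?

4

F@1: d1:7  d2:4  d3:2  d4:2  d5:0  d6:0  d7:0 → peak 7
F@2: d1:4  d2:7  d3:2  d4:2  d5:0  d6:0  d7:0 → peak 7
F@3: d1:4  d2:4  d3:5  d4:2  d5:0  d6:0  d7:0 → peak 5
F@4: d1:4  d2:4  d3:2  d4:5  d5:0  d6:0  d7:0 → peak 5
F@5: d1:4  d2:4  d3:2  d4:2  d5:3  d6:0  d7:0 → peak 4
F@6: d1:4  d2:4  d3:2  d4:2  d5:0  d6:3  d7:0 → peak 4
F@7: d1:4  d2:4  d3:2  d4:2  d5:0  d6:0  d7:3 → peak 4
Best is F@5, peak 4.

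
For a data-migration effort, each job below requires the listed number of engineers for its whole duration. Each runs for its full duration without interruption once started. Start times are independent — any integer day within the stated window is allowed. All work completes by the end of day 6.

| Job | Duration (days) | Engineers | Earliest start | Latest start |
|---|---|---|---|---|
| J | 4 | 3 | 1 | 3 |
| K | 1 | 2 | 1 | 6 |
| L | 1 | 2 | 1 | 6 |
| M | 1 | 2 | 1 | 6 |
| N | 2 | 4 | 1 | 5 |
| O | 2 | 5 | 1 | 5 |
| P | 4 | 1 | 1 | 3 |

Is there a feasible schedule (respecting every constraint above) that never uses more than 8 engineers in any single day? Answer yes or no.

yes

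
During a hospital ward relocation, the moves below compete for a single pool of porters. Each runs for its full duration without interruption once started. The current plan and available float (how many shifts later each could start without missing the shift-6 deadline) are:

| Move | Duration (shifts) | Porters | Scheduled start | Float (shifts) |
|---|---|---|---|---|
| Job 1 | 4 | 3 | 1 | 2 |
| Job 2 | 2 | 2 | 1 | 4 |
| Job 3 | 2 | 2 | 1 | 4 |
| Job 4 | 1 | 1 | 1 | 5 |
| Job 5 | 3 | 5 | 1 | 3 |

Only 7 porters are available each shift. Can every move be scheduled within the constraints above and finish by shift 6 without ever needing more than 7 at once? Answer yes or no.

no

The minimum achievable peak is 8; 7 < 8, so no feasible schedule stays within the cap.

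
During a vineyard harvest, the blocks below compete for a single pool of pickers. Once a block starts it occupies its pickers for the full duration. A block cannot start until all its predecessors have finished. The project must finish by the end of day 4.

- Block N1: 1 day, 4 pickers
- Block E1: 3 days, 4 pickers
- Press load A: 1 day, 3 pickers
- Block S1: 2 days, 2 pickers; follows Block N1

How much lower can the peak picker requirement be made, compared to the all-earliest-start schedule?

4

Early-start peak: d1:11  d2:6  d3:6  d4:0 ⇒ 11.
Leveled (Block N1@1, Block E1@2, Press load A@1, Block S1@2): d1:7  d2:6  d3:6  d4:4 ⇒ 7.
Reduction 11 − 7 = 4.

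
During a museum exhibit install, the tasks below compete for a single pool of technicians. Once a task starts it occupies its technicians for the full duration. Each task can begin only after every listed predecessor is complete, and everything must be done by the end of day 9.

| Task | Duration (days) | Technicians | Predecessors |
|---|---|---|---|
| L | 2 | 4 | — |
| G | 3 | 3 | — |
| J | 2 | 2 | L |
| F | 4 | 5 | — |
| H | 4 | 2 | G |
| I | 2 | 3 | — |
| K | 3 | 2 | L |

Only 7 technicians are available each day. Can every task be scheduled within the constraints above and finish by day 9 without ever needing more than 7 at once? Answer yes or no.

Schedule L@1, G@1, J@3, F@6, H@5, I@4, K@3: d1:7  d2:7  d3:7  d4:7  d5:7  d6:7  d7:7  d8:7  d9:5 — peak 7 ≤ 7.

yes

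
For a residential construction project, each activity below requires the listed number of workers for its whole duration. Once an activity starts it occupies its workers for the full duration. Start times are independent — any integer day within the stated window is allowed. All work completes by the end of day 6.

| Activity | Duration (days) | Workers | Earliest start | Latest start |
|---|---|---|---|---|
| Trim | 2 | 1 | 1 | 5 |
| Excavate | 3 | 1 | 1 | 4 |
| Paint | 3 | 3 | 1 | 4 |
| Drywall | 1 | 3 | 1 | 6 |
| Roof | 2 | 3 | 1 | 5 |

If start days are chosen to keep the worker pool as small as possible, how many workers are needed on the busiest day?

Early-start (Trim@1, Excavate@1, Paint@1, Drywall@1, Roof@1) gives peak 11: d1:11  d2:8  d3:4  d4:0  d5:0  d6:0.
Shift Excavate→3, Drywall→4, Roof→5.
Schedule Trim@1, Excavate@3, Paint@1, Drywall@4, Roof@5: d1:4  d2:4  d3:4  d4:4  d5:4  d6:3 — peak 4.
Total worker-days = 23 over 6 days ⇒ peak ≥ ⌈23/6⌉ = 4, so 4 is optimal.

4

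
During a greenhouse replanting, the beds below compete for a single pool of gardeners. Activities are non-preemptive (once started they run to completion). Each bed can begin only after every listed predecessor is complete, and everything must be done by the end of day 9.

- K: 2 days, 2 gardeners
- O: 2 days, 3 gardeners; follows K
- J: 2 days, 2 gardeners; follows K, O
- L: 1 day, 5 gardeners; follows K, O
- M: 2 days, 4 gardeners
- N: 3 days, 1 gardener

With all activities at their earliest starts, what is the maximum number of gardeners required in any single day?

7

Early-start schedule: K@1, O@3, J@5, L@5, M@1, N@1.
Load per day: day 1: 7, day 2: 7, day 3: 4, day 4: 3, day 5: 7, day 6: 2, day 7: 0, day 8: 0, day 9: 0.
Peak is 7.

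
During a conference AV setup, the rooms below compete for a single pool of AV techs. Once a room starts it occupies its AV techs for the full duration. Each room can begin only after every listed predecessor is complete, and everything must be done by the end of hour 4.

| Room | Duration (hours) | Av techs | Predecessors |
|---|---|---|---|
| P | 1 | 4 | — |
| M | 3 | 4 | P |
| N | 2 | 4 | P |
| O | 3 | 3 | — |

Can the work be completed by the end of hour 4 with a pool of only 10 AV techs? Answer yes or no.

no

The minimum achievable peak is 11; 10 < 11, so no feasible schedule stays within the cap.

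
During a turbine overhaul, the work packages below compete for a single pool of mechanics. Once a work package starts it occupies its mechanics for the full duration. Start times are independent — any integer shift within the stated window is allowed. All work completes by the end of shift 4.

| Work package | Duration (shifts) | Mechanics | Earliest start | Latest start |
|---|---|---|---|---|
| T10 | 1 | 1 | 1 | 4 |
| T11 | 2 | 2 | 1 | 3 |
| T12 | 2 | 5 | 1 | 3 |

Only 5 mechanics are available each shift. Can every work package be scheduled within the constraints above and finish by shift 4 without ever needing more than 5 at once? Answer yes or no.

Schedule T10@1, T11@1, T12@3: s1:3  s2:2  s3:5  s4:5 — peak 5 ≤ 5.

yes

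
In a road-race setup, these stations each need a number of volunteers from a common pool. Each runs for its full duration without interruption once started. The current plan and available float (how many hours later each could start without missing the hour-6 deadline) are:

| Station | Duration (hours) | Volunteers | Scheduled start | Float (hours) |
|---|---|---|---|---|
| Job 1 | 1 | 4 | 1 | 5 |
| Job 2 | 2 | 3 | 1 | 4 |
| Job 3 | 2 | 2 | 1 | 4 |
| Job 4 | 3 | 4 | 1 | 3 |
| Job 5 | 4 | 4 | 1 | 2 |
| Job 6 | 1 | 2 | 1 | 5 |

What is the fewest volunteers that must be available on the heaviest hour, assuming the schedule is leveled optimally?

8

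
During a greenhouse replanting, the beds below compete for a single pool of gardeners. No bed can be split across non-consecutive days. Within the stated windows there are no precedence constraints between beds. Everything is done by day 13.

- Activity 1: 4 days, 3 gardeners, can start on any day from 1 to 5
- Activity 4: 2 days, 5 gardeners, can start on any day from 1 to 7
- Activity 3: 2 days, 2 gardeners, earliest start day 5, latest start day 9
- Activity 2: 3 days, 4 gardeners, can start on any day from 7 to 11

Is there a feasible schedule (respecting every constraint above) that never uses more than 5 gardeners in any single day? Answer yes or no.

yes

Schedule Activity 1@1, Activity 4@5, Activity 3@7, Activity 2@9: d1:3  d2:3  d3:3  d4:3  d5:5  d6:5  d7:2  d8:2  d9:4  d10:4  d11:4  d12:0  d13:0 — peak 5 ≤ 5.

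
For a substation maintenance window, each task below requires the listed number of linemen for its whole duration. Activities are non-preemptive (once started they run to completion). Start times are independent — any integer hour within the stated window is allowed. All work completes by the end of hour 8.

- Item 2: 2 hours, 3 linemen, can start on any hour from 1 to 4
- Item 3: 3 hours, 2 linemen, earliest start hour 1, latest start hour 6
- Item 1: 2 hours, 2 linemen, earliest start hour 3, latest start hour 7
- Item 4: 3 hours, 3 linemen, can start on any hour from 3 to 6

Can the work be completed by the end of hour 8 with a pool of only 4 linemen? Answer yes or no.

yes

Schedule Item 2@1, Item 3@3, Item 1@3, Item 4@6: h1:3  h2:3  h3:4  h4:4  h5:2  h6:3  h7:3  h8:3 — peak 4 ≤ 4.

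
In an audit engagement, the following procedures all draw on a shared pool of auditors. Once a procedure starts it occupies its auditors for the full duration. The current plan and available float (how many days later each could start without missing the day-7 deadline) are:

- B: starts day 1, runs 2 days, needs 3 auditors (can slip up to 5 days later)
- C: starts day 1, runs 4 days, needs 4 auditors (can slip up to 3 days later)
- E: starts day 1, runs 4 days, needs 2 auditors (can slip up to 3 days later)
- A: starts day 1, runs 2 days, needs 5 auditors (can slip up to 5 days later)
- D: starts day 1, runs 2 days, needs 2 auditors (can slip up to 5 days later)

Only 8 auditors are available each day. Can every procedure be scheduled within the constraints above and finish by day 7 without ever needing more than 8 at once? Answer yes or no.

yes

Schedule B@1, C@1, E@3, A@5, D@3: d1:7  d2:7  d3:8  d4:8  d5:7  d6:7  d7:0 — peak 8 ≤ 8.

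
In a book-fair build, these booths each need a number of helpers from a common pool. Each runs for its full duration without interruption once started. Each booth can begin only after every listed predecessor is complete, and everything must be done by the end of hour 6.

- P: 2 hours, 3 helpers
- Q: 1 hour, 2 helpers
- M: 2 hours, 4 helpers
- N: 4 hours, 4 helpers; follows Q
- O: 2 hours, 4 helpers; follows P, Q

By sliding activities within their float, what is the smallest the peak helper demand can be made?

8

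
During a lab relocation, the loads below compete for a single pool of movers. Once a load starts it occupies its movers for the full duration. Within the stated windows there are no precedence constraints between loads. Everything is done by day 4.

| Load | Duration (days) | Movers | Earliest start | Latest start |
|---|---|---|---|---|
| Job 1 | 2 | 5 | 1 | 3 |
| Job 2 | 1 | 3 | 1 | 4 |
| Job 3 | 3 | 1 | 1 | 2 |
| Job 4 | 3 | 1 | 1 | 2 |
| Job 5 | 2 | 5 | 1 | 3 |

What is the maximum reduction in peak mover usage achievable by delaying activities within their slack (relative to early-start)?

Early-start peak: d1:15  d2:12  d3:2  d4:0 ⇒ 15.
Leveled (Job 1@1, Job 2@1, Job 3@2, Job 4@2, Job 5@3): d1:8  d2:7  d3:7  d4:7 ⇒ 8.
Reduction 15 − 8 = 7.

7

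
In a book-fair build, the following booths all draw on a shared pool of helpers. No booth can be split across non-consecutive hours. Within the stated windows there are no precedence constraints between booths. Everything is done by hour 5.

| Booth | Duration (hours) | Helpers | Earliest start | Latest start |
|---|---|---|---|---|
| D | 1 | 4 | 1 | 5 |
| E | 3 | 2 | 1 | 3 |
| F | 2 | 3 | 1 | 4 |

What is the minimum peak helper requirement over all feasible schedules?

Early-start (D@1, E@1, F@1) gives peak 9: h1:9  h2:5  h3:2  h4:0  h5:0.
Shift E→2, F→2.
Schedule D@1, E@2, F@2: h1:4  h2:5  h3:5  h4:2  h5:0 — peak 5.

5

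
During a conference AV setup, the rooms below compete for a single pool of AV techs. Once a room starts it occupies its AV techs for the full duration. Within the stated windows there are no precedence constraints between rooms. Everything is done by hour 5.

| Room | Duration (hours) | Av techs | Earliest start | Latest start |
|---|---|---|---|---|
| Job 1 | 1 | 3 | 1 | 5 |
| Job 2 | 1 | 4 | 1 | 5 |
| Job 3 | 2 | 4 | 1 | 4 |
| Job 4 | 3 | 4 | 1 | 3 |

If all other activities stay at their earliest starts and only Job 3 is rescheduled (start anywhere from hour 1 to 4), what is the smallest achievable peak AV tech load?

Job 3@1: h1:15  h2:8  h3:4  h4:0  h5:0 → peak 15
Job 3@2: h1:11  h2:8  h3:8  h4:0  h5:0 → peak 11
Job 3@3: h1:11  h2:4  h3:8  h4:4  h5:0 → peak 11
Job 3@4: h1:11  h2:4  h3:4  h4:4  h5:4 → peak 11
Best is Job 3@2, peak 11.

11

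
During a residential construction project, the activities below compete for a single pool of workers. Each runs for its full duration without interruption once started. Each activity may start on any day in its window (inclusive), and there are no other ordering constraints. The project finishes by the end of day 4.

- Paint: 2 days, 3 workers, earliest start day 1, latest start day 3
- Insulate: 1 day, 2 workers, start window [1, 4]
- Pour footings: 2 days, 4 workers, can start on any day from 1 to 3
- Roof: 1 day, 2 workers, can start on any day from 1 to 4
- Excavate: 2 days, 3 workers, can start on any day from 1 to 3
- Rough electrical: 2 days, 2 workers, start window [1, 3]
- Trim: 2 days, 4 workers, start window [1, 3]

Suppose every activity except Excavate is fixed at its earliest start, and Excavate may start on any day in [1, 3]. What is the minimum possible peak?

Excavate@1: d1:20  d2:16  d3:0  d4:0 → peak 20
Excavate@2: d1:17  d2:16  d3:3  d4:0 → peak 17
Excavate@3: d1:17  d2:13  d3:3  d4:3 → peak 17
Best is Excavate@2, peak 17.

17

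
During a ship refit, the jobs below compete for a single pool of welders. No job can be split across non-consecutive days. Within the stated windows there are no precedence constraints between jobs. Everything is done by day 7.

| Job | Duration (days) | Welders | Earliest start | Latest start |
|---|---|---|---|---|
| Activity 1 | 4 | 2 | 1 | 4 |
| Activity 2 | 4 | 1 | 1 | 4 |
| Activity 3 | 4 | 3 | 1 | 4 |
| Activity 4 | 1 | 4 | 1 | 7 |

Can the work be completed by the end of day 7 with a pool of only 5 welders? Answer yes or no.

The minimum achievable peak is 6; 5 < 6, so no feasible schedule stays within the cap.

no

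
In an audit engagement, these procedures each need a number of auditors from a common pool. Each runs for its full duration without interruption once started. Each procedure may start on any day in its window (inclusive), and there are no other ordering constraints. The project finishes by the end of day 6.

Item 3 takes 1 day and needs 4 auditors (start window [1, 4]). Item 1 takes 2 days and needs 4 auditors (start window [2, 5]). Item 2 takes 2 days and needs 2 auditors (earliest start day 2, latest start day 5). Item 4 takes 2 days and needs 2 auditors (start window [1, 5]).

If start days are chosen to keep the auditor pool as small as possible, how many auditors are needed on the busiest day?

Early-start (Item 3@1, Item 1@2, Item 2@2, Item 4@1) gives peak 8: d1:6  d2:8  d3:6  d4:0  d5:0  d6:0.
Shift Item 2→4, Item 4→4.
Schedule Item 3@1, Item 1@2, Item 2@4, Item 4@4: d1:4  d2:4  d3:4  d4:4  d5:4  d6:0 — peak 4.
Total auditor-days = 20 over 6 days ⇒ peak ≥ ⌈20/6⌉ = 4, so 4 is optimal.

4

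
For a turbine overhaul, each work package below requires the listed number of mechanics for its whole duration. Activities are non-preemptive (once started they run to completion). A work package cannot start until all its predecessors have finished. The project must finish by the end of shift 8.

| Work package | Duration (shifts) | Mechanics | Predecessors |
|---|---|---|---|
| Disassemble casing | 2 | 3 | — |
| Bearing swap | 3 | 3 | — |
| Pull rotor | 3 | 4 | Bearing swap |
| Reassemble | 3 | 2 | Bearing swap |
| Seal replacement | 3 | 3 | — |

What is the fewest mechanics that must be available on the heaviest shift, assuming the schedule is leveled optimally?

Early-start (Disassemble casing@1, Bearing swap@1, Pull rotor@4, Reassemble@4, Seal replacement@1) gives peak 9: s1:9  s2:9  s3:6  s4:6  s5:6  s6:6  s7:0  s8:0.
Shift Pull rotor→6, Seal replacement→3.
Schedule Disassemble casing@1, Bearing swap@1, Pull rotor@6, Reassemble@4, Seal replacement@3: s1:6  s2:6  s3:6  s4:5  s5:5  s6:6  s7:4  s8:4 — peak 6.
Total mechanic-shifts = 42 over 8 shifts ⇒ peak ≥ ⌈42/8⌉ = 6, so 6 is optimal.

6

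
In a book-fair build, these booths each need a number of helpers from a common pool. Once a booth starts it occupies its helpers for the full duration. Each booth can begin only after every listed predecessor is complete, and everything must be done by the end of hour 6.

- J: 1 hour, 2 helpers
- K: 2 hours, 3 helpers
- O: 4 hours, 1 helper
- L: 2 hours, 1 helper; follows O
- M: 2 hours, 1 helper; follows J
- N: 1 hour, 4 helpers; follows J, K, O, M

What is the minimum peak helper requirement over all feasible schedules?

5

Early-start (J@1, K@1, O@1, L@5, M@2, N@5) gives peak 6: h1:6  h2:5  h3:2  h4:1  h5:5  h6:1.
Shift K→2.
Schedule J@1, K@2, O@1, L@5, M@2, N@5: h1:3  h2:5  h3:5  h4:1  h5:5  h6:1 — peak 5.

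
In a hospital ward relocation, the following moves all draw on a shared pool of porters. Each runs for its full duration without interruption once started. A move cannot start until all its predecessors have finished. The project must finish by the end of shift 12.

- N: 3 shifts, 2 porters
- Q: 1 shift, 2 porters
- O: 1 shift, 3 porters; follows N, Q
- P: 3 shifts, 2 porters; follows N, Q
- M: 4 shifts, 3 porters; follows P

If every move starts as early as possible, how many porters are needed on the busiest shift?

Early-start schedule: N@1, Q@1, O@4, P@4, M@7.
Load per shift: shift 1: 4, shift 2: 2, shift 3: 2, shift 4: 5, shift 5: 2, shift 6: 2, shift 7: 3, shift 8: 3, shift 9: 3, shift 10: 3, shift 11: 0, shift 12: 0.
Peak is 5.

5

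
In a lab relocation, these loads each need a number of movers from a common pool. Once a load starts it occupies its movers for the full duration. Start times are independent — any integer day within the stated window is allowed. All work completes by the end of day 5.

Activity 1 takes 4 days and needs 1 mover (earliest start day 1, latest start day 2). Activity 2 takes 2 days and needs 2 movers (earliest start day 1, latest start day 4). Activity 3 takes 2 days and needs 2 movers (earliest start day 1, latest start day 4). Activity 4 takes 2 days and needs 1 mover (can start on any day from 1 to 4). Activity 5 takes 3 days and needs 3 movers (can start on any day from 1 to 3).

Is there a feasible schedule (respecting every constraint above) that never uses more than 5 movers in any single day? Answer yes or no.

Schedule Activity 1@1, Activity 2@1, Activity 3@1, Activity 4@3, Activity 5@3: d1:5  d2:5  d3:5  d4:5  d5:3 — peak 5 ≤ 5.

yes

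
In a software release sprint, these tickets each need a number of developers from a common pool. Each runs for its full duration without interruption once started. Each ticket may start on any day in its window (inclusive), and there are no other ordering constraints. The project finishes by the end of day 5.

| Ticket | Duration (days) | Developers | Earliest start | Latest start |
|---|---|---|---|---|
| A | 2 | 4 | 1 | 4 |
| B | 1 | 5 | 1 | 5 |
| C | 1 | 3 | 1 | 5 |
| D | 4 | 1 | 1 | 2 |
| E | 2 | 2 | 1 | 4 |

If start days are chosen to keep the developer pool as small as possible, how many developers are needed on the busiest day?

Early-start (A@1, B@1, C@1, D@1, E@1) gives peak 15: d1:15  d2:7  d3:1  d4:1  d5:0.
Shift B→3, C→4, E→4.
Schedule A@1, B@3, C@4, D@1, E@4: d1:5  d2:5  d3:6  d4:6  d5:2 — peak 6.

6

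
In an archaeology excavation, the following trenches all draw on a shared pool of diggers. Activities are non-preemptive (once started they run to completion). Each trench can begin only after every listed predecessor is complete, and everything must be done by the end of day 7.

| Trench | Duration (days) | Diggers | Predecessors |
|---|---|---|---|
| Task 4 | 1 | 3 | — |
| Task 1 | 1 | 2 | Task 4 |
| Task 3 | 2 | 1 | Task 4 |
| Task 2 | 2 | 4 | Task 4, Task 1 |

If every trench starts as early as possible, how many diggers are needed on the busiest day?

5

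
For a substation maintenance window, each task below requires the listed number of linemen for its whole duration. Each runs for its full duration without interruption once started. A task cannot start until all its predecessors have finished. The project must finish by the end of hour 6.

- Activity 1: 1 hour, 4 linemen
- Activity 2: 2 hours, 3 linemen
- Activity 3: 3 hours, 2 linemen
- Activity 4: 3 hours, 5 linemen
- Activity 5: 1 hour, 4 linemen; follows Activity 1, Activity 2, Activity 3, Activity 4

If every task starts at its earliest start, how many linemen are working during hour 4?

4

At early start, hour 4 has: Activity 5.
Demand: 4 = 4.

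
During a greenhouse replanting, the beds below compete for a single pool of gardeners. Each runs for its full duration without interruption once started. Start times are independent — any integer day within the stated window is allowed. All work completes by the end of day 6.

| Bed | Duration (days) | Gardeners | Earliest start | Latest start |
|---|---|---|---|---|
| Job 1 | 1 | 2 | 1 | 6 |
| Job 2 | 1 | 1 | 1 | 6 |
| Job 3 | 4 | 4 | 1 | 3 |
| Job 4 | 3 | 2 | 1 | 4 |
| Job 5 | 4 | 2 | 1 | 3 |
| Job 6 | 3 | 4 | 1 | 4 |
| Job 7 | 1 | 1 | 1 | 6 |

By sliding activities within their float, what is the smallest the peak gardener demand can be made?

10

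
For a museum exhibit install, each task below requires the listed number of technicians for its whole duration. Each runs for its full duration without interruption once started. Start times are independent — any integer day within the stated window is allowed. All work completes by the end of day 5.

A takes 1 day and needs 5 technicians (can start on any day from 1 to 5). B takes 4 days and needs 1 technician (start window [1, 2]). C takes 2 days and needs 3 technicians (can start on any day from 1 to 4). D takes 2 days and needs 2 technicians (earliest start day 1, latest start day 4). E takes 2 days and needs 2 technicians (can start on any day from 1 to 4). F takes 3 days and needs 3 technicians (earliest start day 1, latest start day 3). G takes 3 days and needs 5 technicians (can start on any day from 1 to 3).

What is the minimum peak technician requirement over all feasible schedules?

Early-start (A@1, B@1, C@1, D@1, E@1, F@1, G@1) gives peak 21: d1:21  d2:16  d3:9  d4:1  d5:0.
Shift E→2, F→2, G→3.
Schedule A@1, B@1, C@1, D@1, E@2, F@2, G@3: d1:11  d2:11  d3:11  d4:9  d5:5 — peak 11.

11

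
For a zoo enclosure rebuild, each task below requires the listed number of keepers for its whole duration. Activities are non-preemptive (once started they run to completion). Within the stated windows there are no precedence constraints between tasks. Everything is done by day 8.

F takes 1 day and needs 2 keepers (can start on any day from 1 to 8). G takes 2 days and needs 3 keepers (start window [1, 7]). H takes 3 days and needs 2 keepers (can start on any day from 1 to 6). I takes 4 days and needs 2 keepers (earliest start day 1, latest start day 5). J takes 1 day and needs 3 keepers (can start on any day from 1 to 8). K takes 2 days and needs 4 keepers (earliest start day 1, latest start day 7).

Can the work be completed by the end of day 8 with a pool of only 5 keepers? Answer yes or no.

yes

Schedule F@1, G@1, H@2, I@3, J@5, K@7: d1:5  d2:5  d3:4  d4:4  d5:5  d6:2  d7:4  d8:4 — peak 5 ≤ 5.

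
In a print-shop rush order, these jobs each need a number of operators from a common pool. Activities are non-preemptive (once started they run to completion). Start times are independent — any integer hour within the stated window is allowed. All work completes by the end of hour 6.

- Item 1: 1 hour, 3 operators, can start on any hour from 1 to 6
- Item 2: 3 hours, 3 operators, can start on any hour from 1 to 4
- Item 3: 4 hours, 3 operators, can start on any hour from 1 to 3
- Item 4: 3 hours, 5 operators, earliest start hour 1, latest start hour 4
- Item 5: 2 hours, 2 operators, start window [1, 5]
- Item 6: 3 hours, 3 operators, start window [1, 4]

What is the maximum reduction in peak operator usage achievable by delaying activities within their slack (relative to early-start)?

9

Early-start peak: h1:19  h2:16  h3:14  h4:3  h5:0  h6:0 ⇒ 19.
Leveled (Item 1@1, Item 2@1, Item 3@2, Item 4@4, Item 5@4, Item 6@1): h1:9  h2:9  h3:9  h4:10  h5:10  h6:5 ⇒ 10.
Reduction 19 − 10 = 9.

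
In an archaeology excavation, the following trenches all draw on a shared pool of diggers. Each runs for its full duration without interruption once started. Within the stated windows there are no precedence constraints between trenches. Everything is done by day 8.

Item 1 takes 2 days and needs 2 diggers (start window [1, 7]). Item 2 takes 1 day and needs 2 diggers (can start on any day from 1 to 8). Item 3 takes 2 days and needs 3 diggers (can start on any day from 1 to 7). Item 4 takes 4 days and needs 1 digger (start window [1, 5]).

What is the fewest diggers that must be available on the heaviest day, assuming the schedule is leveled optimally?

3

Early-start (Item 1@1, Item 2@1, Item 3@1, Item 4@1) gives peak 8: d1:8  d2:6  d3:1  d4:1  d5:0  d6:0  d7:0  d8:0.
Shift Item 2→3, Item 3→5.
Schedule Item 1@1, Item 2@3, Item 3@5, Item 4@1: d1:3  d2:3  d3:3  d4:1  d5:3  d6:3  d7:0  d8:0 — peak 3.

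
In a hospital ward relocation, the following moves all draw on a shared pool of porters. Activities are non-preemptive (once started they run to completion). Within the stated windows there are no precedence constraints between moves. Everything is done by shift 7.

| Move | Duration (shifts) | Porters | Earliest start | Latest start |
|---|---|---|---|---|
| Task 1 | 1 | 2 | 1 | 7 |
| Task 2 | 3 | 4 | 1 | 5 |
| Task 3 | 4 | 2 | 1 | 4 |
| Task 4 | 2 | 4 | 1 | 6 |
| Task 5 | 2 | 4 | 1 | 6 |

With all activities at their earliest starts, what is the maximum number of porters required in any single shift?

Early-start schedule: Task 1@1, Task 2@1, Task 3@1, Task 4@1, Task 5@1.
Load per shift: shift 1: 16, shift 2: 14, shift 3: 6, shift 4: 2, shift 5: 0, shift 6: 0, shift 7: 0.
Peak is 16.

16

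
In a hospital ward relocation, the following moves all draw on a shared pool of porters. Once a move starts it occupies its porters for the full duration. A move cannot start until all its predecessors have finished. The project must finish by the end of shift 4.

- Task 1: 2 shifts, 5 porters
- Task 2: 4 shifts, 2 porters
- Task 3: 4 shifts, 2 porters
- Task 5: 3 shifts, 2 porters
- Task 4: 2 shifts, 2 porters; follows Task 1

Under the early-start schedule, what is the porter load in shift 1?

At early start, shift 1 has: Task 1, Task 2, Task 3, Task 5.
Demand: 5 + 2 + 2 + 2 = 11.

11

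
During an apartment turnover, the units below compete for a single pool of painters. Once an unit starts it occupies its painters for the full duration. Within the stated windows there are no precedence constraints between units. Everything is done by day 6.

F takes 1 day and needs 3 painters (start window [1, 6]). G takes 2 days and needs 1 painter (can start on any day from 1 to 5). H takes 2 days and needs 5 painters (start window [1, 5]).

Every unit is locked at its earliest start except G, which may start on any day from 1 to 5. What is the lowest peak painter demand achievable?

8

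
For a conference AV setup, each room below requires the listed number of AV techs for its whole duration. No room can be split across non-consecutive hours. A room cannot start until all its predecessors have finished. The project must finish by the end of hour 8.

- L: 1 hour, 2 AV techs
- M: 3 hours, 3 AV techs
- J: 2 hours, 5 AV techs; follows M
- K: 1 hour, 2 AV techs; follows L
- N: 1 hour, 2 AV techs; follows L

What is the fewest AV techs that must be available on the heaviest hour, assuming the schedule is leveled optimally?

5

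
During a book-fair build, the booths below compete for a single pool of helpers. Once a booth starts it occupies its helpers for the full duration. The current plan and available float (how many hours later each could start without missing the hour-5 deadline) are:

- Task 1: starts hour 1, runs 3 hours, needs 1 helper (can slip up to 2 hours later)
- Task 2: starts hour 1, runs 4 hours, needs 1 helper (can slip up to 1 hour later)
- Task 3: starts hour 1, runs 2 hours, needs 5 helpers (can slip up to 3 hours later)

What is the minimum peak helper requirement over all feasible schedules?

Early-start (Task 1@1, Task 2@1, Task 3@1) gives peak 7: h1:7  h2:7  h3:2  h4:1  h5:0.
Shift Task 3→4.
Schedule Task 1@1, Task 2@1, Task 3@4: h1:2  h2:2  h3:2  h4:6  h5:5 — peak 6.
No arrangement of the 24 feasible schedules does better.

6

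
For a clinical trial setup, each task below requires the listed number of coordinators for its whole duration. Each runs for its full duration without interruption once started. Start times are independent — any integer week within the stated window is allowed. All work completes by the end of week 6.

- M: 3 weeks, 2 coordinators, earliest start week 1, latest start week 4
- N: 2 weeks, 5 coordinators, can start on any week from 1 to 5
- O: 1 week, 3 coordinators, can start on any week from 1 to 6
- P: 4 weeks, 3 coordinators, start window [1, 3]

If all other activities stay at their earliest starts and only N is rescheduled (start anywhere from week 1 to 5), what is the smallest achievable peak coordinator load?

N@1: w1:13  w2:10  w3:5  w4:3  w5:0  w6:0 → peak 13
N@2: w1:8  w2:10  w3:10  w4:3  w5:0  w6:0 → peak 10
N@3: w1:8  w2:5  w3:10  w4:8  w5:0  w6:0 → peak 10
N@4: w1:8  w2:5  w3:5  w4:8  w5:5  w6:0 → peak 8
N@5: w1:8  w2:5  w3:5  w4:3  w5:5  w6:5 → peak 8
Best is N@4, peak 8.

8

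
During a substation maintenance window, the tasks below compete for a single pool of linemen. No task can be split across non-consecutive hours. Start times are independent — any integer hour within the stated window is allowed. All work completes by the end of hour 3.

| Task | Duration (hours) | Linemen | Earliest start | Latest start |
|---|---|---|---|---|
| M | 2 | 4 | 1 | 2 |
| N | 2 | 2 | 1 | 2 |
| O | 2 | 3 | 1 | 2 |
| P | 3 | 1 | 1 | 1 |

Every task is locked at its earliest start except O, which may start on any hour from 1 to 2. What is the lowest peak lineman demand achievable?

O@1: h1:10  h2:10  h3:1 → peak 10
O@2: h1:7  h2:10  h3:4 → peak 10
Best is O@1, peak 10.

10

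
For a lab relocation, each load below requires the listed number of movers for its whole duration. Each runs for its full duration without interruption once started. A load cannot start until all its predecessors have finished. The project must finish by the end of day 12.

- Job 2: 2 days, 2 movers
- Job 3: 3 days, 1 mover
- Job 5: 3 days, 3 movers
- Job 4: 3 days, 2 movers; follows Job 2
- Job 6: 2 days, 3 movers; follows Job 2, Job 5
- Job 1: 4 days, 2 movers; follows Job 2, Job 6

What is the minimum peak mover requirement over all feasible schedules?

4

Early-start (Job 2@1, Job 3@1, Job 5@1, Job 4@3, Job 6@4, Job 1@6) gives peak 6: d1:6  d2:6  d3:6  d4:5  d5:5  d6:2  d7:2  d8:2  d9:2  d10:0  d11:0  d12:0.
Shift Job 5→3, Job 4→8, Job 6→6, Job 1→8.
Schedule Job 2@1, Job 3@1, Job 5@3, Job 4@8, Job 6@6, Job 1@8: d1:3  d2:3  d3:4  d4:3  d5:3  d6:3  d7:3  d8:4  d9:4  d10:4  d11:2  d12:0 — peak 4.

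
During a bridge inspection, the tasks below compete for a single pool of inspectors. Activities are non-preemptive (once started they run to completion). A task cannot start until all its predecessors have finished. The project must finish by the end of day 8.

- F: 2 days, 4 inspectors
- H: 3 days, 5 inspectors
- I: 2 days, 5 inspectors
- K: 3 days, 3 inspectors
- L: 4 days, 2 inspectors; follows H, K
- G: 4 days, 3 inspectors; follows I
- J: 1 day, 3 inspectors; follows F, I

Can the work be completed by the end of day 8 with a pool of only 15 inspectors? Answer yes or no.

Schedule F@1, H@1, I@3, K@1, L@4, G@5, J@5: d1:12  d2:12  d3:13  d4:7  d5:8  d6:5  d7:5  d8:3 — peak 13 ≤ 15.

yes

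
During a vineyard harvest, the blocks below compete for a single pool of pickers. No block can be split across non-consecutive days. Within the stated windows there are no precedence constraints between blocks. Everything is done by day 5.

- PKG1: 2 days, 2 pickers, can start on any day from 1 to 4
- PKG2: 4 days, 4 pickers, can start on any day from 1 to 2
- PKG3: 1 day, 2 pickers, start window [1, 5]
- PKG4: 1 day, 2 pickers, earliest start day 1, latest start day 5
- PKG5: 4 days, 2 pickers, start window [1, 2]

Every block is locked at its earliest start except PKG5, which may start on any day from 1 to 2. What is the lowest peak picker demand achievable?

10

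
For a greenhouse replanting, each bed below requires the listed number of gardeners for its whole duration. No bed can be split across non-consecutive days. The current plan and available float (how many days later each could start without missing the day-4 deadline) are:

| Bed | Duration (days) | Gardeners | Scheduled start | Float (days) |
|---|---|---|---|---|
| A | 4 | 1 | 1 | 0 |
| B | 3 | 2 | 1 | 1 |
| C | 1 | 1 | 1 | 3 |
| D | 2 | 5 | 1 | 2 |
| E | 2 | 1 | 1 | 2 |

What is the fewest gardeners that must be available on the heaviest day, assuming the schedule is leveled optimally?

Early-start (A@1, B@1, C@1, D@1, E@1) gives peak 10: d1:10  d2:9  d3:3  d4:1.
Shift D→3.
Schedule A@1, B@1, C@1, D@3, E@1: d1:5  d2:4  d3:8  d4:6 — peak 8.

8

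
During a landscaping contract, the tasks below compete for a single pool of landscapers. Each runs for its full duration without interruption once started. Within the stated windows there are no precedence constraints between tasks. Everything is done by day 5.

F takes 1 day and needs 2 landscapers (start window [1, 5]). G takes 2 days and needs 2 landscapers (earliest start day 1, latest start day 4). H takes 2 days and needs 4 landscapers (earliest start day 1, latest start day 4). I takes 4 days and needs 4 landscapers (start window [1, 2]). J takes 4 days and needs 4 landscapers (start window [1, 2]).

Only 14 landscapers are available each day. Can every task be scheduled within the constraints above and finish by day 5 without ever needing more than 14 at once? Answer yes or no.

Schedule F@1, G@1, H@3, I@1, J@1: d1:12  d2:10  d3:12  d4:12  d5:0 — peak 12 ≤ 14.

yes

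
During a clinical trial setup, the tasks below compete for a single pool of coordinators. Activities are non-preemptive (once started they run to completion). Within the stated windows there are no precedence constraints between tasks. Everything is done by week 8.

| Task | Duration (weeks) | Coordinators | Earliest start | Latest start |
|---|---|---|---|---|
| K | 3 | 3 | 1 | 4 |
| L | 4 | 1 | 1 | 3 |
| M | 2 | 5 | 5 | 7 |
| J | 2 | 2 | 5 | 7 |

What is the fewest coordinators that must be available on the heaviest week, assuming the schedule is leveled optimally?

Early-start (K@1, L@1, M@5, J@5) gives peak 7: w1:4  w2:4  w3:4  w4:1  w5:7  w6:7  w7:0  w8:0.
Shift J→7.
Schedule K@1, L@1, M@5, J@7: w1:4  w2:4  w3:4  w4:1  w5:5  w6:5  w7:2  w8:2 — peak 5.

5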